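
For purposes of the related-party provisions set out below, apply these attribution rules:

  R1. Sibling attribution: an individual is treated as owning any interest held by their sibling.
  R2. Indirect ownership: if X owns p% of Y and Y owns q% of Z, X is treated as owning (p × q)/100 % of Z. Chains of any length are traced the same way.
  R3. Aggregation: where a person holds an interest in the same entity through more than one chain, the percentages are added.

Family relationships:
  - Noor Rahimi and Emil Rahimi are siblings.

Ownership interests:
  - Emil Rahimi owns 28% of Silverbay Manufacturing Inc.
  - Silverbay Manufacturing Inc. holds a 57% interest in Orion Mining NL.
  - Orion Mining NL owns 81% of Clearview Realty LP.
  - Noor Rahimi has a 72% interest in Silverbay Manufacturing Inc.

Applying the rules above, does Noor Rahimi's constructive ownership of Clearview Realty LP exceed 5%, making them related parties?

Yes

By sibling attribution (R1), Noor Rahimi is treated as also owning Emil Rahimi's interest in Silverbay Manufacturing Inc, giving 72% + 28% = 100%.
Chain via Silverbay Manufacturing Inc. → Orion Mining NL (R2): 100% × 57% × 81% = 46.17% of Clearview Realty LP.
46.17% exceeds the 5% threshold, so Noor is a related party to Clearview Realty LP.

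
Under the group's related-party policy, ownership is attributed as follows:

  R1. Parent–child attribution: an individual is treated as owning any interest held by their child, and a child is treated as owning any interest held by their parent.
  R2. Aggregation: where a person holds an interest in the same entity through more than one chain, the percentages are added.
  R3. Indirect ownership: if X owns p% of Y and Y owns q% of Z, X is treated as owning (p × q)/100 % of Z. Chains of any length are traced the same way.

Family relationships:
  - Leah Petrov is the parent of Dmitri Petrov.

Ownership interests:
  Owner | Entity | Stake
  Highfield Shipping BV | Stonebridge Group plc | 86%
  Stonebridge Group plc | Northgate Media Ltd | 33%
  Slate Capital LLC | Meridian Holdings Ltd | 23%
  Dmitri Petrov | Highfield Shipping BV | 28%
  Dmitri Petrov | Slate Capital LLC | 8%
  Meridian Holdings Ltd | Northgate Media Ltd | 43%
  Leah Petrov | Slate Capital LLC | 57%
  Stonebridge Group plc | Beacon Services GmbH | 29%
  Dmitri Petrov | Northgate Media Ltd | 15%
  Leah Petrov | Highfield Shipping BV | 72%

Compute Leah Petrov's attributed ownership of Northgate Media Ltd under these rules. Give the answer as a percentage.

49.8085%

By parent–child attribution (R1), Leah Petrov is treated as also owning Dmitri Petrov's interest in Slate Capital LLC, giving 57% + 8% = 65%.
By parent–child attribution (R1), Leah Petrov is treated as also owning Dmitri Petrov's interest in Highfield Shipping BV, giving 72% + 28% = 100%.
By parent–child attribution (R1), Leah Petrov is treated as owning Dmitri Petrov's 15% interest in Northgate Media Ltd.
Chain via Slate Capital LLC → Meridian Holdings Ltd (R3): 65% × 23% × 43% = 6.4285% of Northgate Media Ltd.
Chain via Highfield Shipping BV → Stonebridge Group plc (R3): 100% × 86% × 33% = 28.38% of Northgate Media Ltd.
Direct interest in Northgate Media Ltd: 15%.
Aggregating (R2): 6.4285% + 28.38% + 15% = 49.8085%.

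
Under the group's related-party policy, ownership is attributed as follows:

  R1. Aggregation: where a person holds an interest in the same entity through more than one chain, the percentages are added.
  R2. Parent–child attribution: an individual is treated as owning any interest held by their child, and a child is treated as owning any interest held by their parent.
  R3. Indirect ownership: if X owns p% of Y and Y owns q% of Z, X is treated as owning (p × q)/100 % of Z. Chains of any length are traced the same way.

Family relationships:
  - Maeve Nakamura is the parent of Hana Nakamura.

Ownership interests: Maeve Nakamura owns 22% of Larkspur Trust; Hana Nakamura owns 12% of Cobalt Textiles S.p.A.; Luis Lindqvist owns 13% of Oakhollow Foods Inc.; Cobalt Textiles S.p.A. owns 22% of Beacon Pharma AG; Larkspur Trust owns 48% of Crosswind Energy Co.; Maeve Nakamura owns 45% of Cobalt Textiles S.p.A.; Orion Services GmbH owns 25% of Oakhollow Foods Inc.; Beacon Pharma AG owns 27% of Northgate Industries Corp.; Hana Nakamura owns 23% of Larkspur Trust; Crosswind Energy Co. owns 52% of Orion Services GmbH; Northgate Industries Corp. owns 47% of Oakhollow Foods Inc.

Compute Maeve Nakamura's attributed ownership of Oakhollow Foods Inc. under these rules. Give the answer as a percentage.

4.399326%

By parent–child attribution (R2), Maeve Nakamura is treated as also owning Hana Nakamura's interest in Cobalt Textiles S.p.A, giving 45% + 12% = 57%.
By parent–child attribution (R2), Maeve Nakamura is treated as also owning Hana Nakamura's interest in Larkspur Trust, giving 22% + 23% = 45%.
Chain via Cobalt Textiles S.p.A. → Beacon Pharma AG → Northgate Industries Corp. (R3): 57% × 22% × 27% × 47% = 1.591326% of Oakhollow Foods Inc.
Chain via Larkspur Trust → Crosswind Energy Co. → Orion Services GmbH (R3): 45% × 48% × 52% × 25% = 2.808% of Oakhollow Foods Inc.
Aggregating (R1): 1.591326% + 2.808% = 4.399326%.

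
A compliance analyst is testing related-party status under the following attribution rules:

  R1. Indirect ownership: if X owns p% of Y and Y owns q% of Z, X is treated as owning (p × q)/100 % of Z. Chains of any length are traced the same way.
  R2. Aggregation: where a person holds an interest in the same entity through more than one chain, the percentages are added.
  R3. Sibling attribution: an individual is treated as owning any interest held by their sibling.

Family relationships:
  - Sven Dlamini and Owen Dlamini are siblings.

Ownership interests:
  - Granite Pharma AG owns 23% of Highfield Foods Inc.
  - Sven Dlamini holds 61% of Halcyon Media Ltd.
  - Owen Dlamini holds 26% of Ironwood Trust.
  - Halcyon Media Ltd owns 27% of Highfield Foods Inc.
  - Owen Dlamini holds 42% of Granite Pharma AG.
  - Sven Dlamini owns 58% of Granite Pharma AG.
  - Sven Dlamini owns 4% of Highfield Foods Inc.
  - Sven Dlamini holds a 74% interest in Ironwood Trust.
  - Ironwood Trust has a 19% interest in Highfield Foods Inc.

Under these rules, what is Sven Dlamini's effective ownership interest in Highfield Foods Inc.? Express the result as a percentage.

By sibling attribution (R3), Sven Dlamini is treated as also owning Owen Dlamini's interest in Ironwood Trust, giving 74% + 26% = 100%.
By sibling attribution (R3), Sven Dlamini is treated as also owning Owen Dlamini's interest in Granite Pharma AG, giving 58% + 42% = 100%.
Chain via Halcyon Media Ltd (R1): 61% × 27% = 16.47% of Highfield Foods Inc.
Chain via Ironwood Trust (R1): 100% × 19% = 19% of Highfield Foods Inc.
Chain via Granite Pharma AG (R1): 100% × 23% = 23% of Highfield Foods Inc.
Direct interest in Highfield Foods Inc: 4%.
Aggregating (R2): 16.47% + 19% + 23% + 4% = 62.47%.

62.47%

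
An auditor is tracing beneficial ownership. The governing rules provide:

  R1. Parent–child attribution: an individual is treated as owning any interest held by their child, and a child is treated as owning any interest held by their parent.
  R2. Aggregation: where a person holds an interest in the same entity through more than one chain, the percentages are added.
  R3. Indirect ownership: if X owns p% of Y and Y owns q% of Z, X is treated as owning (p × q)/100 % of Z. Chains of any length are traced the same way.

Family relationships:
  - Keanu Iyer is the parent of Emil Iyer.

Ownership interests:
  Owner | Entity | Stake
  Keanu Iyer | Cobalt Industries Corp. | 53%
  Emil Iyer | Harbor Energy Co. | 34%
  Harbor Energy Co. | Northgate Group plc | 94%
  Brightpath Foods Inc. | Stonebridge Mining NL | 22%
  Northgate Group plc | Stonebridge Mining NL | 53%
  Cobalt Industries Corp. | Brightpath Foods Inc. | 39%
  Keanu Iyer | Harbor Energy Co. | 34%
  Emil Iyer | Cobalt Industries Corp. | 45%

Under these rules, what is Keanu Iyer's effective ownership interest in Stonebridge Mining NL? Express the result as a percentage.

42.286%

By parent–child attribution (R1), Keanu Iyer is treated as also owning Emil Iyer's interest in Cobalt Industries Corp, giving 53% + 45% = 98%.
By parent–child attribution (R1), Keanu Iyer is treated as also owning Emil Iyer's interest in Harbor Energy Co, giving 34% + 34% = 68%.
Chain via Cobalt Industries Corp. → Brightpath Foods Inc. (R3): 98% × 39% × 22% = 8.4084% of Stonebridge Mining NL.
Chain via Harbor Energy Co. → Northgate Group plc (R3): 68% × 94% × 53% = 33.8776% of Stonebridge Mining NL.
Aggregating (R2): 8.4084% + 33.8776% = 42.286%.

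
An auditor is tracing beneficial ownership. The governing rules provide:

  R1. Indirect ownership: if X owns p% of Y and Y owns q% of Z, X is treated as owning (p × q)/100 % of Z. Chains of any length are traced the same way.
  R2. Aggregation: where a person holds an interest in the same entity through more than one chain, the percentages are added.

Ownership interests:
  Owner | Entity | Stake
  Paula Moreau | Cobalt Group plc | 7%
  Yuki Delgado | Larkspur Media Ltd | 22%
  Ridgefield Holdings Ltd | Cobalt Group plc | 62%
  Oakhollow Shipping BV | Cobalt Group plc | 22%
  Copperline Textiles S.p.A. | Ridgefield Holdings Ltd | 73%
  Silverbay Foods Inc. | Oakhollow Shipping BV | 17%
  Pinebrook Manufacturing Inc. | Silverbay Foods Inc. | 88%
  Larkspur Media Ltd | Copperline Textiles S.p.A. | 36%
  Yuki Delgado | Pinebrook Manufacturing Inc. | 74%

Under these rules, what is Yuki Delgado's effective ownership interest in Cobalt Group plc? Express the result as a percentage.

6.02008%

Chain via Pinebrook Manufacturing Inc. → Silverbay Foods Inc. → Oakhollow Shipping BV (R1): 74% × 88% × 17% × 22% = 2.435488% of Cobalt Group plc.
Chain via Larkspur Media Ltd → Copperline Textiles S.p.A. → Ridgefield Holdings Ltd (R1): 22% × 36% × 73% × 62% = 3.584592% of Cobalt Group plc.
Aggregating (R2): 2.435488% + 3.584592% = 6.02008%.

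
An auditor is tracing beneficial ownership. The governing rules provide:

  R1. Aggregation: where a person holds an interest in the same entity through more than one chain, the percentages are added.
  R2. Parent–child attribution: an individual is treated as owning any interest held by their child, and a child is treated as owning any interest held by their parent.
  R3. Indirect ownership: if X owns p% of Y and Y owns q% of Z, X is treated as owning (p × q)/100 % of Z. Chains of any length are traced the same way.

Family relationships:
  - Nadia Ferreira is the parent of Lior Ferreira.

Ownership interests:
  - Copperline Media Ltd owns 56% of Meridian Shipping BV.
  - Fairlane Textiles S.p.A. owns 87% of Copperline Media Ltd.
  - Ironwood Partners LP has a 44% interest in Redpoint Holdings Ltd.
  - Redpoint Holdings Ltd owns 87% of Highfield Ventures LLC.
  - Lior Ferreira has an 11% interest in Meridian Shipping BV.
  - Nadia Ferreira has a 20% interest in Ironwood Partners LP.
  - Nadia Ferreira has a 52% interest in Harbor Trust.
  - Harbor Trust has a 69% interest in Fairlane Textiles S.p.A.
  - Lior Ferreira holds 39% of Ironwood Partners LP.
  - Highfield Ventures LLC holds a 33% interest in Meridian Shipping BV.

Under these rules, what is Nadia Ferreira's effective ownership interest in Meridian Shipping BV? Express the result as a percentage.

By parent–child attribution (R2), Nadia Ferreira is treated as also owning Lior Ferreira's interest in Ironwood Partners LP, giving 20% + 39% = 59%.
By parent–child attribution (R2), Nadia Ferreira is treated as owning Lior Ferreira's 11% interest in Meridian Shipping BV.
Chain via Ironwood Partners LP → Redpoint Holdings Ltd → Highfield Ventures LLC (R3): 59% × 44% × 87% × 33% = 7.453116% of Meridian Shipping BV.
Chain via Harbor Trust → Fairlane Textiles S.p.A. → Copperline Media Ltd (R3): 52% × 69% × 87% × 56% = 17.480736% of Meridian Shipping BV.
Direct interest in Meridian Shipping BV: 11%.
Aggregating (R1): 7.453116% + 17.480736% + 11% = 35.933852%.

35.933852%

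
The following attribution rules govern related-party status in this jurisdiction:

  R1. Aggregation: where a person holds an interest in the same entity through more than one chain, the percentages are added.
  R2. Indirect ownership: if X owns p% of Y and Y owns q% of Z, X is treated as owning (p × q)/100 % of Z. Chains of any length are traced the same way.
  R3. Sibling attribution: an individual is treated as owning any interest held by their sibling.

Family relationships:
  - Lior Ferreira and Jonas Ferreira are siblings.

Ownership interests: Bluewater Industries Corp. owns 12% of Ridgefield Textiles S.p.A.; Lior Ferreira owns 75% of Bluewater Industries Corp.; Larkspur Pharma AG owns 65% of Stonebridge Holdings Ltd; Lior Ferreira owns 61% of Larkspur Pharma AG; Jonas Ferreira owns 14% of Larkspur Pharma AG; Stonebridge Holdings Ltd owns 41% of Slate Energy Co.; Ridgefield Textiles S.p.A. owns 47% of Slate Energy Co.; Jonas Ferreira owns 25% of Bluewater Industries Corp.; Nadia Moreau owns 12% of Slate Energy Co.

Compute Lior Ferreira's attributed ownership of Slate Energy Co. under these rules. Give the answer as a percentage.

25.6275%

By sibling attribution (R3), Lior Ferreira is treated as also owning Jonas Ferreira's interest in Larkspur Pharma AG, giving 61% + 14% = 75%.
By sibling attribution (R3), Lior Ferreira is treated as also owning Jonas Ferreira's interest in Bluewater Industries Corp, giving 75% + 25% = 100%.
Chain via Larkspur Pharma AG → Stonebridge Holdings Ltd (R2): 75% × 65% × 41% = 19.9875% of Slate Energy Co.
Chain via Bluewater Industries Corp. → Ridgefield Textiles S.p.A. (R2): 100% × 12% × 47% = 5.64% of Slate Energy Co.
Aggregating (R1): 19.9875% + 5.64% = 25.6275%.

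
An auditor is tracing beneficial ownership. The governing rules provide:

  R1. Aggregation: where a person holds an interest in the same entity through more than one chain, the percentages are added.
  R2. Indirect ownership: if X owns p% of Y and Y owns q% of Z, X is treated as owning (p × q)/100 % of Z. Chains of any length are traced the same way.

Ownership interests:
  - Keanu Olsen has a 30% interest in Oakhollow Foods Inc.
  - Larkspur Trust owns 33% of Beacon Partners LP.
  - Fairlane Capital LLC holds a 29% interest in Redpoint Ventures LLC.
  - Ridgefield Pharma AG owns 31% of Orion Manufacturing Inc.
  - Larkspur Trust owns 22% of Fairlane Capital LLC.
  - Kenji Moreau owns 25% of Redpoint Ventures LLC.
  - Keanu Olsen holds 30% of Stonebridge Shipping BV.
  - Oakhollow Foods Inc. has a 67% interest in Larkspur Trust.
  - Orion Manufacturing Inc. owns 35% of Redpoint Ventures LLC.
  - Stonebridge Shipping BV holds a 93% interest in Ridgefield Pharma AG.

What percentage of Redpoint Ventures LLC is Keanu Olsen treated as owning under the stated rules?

Chain via Stonebridge Shipping BV → Ridgefield Pharma AG → Orion Manufacturing Inc. (R2): 30% × 93% × 31% × 35% = 3.02715% of Redpoint Ventures LLC.
Chain via Oakhollow Foods Inc. → Larkspur Trust → Fairlane Capital LLC (R2): 30% × 67% × 22% × 29% = 1.28238% of Redpoint Ventures LLC.
Aggregating (R1): 3.02715% + 1.28238% = 4.30953%.

4.30953%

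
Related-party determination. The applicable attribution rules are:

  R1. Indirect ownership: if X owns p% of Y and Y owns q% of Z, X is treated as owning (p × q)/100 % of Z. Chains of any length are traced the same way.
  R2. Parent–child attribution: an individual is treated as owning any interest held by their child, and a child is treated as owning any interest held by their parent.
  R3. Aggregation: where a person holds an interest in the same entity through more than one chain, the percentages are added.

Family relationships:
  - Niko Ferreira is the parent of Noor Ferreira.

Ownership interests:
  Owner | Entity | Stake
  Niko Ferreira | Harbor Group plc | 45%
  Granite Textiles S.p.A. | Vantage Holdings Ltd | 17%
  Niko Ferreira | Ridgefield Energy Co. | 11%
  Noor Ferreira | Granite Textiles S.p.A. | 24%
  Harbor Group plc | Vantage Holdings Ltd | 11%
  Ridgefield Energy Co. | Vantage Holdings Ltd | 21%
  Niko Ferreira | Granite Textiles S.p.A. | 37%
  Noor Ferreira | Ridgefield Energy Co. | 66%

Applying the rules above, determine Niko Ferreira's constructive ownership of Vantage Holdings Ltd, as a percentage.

31.49%

By parent–child attribution (R2), Niko Ferreira is treated as also owning Noor Ferreira's interest in Ridgefield Energy Co, giving 11% + 66% = 77%.
By parent–child attribution (R2), Niko Ferreira is treated as also owning Noor Ferreira's interest in Granite Textiles S.p.A, giving 37% + 24% = 61%.
Chain via Ridgefield Energy Co. (R1): 77% × 21% = 16.17% of Vantage Holdings Ltd.
Chain via Granite Textiles S.p.A. (R1): 61% × 17% = 10.37% of Vantage Holdings Ltd.
Chain via Harbor Group plc (R1): 45% × 11% = 4.95% of Vantage Holdings Ltd.
Aggregating (R3): 16.17% + 10.37% + 4.95% = 31.49%.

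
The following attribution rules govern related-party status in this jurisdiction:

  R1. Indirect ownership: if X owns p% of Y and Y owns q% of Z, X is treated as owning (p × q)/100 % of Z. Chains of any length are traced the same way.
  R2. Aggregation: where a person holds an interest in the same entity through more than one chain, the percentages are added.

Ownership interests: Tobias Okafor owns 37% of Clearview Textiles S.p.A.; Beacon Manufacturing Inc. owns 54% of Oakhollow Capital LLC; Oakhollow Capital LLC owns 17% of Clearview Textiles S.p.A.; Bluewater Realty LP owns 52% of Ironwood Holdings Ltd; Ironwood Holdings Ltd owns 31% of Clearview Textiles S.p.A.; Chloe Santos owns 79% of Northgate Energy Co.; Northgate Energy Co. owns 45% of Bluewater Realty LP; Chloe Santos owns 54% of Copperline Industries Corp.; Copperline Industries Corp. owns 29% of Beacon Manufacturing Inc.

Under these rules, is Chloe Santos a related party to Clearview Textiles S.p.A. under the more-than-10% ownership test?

No

Chain via Northgate Energy Co. → Bluewater Realty LP → Ironwood Holdings Ltd (R1): 79% × 45% × 52% × 31% = 5.73066% of Clearview Textiles S.p.A.
Chain via Copperline Industries Corp. → Beacon Manufacturing Inc. → Oakhollow Capital LLC (R1): 54% × 29% × 54% × 17% = 1.437588% of Clearview Textiles S.p.A.
Aggregating (R2): 5.73066% + 1.437588% = 7.168248%.
7.168248% does not exceed the 10% threshold, so Chloe is not a related party to Clearview Textiles S.p.A.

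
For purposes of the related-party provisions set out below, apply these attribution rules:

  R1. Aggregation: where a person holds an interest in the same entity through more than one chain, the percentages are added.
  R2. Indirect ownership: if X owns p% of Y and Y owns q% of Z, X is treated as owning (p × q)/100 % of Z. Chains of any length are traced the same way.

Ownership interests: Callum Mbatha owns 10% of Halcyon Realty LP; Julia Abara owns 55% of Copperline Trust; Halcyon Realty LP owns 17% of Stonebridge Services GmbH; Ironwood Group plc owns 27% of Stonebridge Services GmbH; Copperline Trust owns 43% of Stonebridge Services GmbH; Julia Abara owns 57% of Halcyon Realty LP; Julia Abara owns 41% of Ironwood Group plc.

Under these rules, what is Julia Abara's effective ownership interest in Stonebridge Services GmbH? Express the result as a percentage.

44.41%

Chain via Copperline Trust (R2): 55% × 43% = 23.65% of Stonebridge Services GmbH.
Chain via Ironwood Group plc (R2): 41% × 27% = 11.07% of Stonebridge Services GmbH.
Chain via Halcyon Realty LP (R2): 57% × 17% = 9.69% of Stonebridge Services GmbH.
Aggregating (R1): 23.65% + 11.07% + 9.69% = 44.41%.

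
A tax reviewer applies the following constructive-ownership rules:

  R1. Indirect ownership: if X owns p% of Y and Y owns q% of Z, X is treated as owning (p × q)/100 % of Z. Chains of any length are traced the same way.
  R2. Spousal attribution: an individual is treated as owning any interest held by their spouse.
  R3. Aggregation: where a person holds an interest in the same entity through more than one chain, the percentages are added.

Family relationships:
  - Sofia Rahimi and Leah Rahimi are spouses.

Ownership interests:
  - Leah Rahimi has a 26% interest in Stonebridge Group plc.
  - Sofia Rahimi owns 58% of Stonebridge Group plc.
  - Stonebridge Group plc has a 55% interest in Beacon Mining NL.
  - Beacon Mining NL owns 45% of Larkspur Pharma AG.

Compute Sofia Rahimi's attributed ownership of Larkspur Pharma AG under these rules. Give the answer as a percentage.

20.79%

By spousal attribution (R2), Sofia Rahimi is treated as also owning Leah Rahimi's interest in Stonebridge Group plc, giving 58% + 26% = 84%.
Chain via Stonebridge Group plc → Beacon Mining NL (R1): 84% × 55% × 45% = 20.79% of Larkspur Pharma AG.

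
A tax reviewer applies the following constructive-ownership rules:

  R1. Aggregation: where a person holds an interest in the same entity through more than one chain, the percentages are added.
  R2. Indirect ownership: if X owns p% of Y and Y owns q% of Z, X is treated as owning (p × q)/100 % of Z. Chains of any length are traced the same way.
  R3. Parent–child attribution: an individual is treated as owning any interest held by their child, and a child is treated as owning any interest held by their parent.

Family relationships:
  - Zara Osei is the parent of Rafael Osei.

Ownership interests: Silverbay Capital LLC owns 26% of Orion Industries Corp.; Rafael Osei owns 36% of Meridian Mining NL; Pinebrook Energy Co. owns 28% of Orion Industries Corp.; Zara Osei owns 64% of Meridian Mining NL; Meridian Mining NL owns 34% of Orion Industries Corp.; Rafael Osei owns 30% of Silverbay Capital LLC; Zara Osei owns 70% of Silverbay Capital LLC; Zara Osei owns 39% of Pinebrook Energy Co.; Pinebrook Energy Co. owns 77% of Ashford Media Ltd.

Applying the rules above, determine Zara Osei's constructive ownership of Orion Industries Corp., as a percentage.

70.92%

By parent–child attribution (R3), Zara Osei is treated as also owning Rafael Osei's interest in Silverbay Capital LLC, giving 70% + 30% = 100%.
By parent–child attribution (R3), Zara Osei is treated as also owning Rafael Osei's interest in Meridian Mining NL, giving 64% + 36% = 100%.
Chain via Pinebrook Energy Co. (R2): 39% × 28% = 10.92% of Orion Industries Corp.
Chain via Silverbay Capital LLC (R2): 100% × 26% = 26% of Orion Industries Corp.
Chain via Meridian Mining NL (R2): 100% × 34% = 34% of Orion Industries Corp.
Aggregating (R1): 10.92% + 26% + 34% = 70.92%.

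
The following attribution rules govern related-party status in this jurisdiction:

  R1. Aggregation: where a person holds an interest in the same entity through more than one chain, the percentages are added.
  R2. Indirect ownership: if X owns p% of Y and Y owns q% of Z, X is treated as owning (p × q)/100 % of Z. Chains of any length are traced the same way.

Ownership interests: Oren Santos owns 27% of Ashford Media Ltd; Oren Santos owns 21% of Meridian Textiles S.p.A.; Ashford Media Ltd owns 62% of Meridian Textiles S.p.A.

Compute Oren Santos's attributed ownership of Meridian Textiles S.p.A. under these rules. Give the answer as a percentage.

37.74%

Chain via Ashford Media Ltd (R2): 27% × 62% = 16.74% of Meridian Textiles S.p.A.
Direct interest in Meridian Textiles S.p.A: 21%.
Aggregating (R1): 16.74% + 21% = 37.74%.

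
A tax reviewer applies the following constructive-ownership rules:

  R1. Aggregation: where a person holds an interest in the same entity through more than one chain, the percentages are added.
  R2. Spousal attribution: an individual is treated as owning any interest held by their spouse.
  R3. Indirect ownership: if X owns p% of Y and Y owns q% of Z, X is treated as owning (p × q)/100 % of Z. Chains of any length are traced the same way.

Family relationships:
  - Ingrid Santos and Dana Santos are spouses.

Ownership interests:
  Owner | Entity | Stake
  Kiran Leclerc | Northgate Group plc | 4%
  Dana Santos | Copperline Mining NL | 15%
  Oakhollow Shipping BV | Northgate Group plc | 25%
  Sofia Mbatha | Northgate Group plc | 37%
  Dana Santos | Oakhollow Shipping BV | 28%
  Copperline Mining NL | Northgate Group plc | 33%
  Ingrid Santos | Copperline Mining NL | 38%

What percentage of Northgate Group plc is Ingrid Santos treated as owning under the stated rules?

By spousal attribution (R2), Ingrid Santos is treated as also owning Dana Santos's interest in Copperline Mining NL, giving 38% + 15% = 53%.
By spousal attribution (R2), Ingrid Santos is treated as owning Dana Santos's 28% interest in Oakhollow Shipping BV.
Chain via Copperline Mining NL (R3): 53% × 33% = 17.49% of Northgate Group plc.
Chain via Oakhollow Shipping BV (R3): 28% × 25% = 7% of Northgate Group plc.
Aggregating (R1): 17.49% + 7% = 24.49%.

24.49%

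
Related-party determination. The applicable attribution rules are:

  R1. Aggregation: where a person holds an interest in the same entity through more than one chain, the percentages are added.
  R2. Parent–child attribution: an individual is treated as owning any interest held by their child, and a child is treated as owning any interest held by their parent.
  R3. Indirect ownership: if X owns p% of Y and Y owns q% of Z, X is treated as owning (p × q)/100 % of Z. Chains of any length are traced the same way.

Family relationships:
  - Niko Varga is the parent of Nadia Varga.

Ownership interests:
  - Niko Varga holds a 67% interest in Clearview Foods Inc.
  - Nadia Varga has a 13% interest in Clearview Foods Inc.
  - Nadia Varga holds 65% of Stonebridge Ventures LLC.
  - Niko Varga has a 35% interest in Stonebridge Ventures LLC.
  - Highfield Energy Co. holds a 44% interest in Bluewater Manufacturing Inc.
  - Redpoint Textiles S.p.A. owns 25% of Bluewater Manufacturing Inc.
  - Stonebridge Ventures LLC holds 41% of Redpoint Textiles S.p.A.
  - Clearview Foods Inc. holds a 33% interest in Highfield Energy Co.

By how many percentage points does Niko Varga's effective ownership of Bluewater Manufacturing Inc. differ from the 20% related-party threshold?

1.866

By parent–child attribution (R2), Niko Varga is treated as also owning Nadia Varga's interest in Stonebridge Ventures LLC, giving 35% + 65% = 100%.
By parent–child attribution (R2), Niko Varga is treated as also owning Nadia Varga's interest in Clearview Foods Inc, giving 67% + 13% = 80%.
Chain via Stonebridge Ventures LLC → Redpoint Textiles S.p.A. (R3): 100% × 41% × 25% = 10.25% of Bluewater Manufacturing Inc.
Chain via Clearview Foods Inc. → Highfield Energy Co. (R3): 80% × 33% × 44% = 11.616% of Bluewater Manufacturing Inc.
Aggregating (R1): 10.25% + 11.616% = 21.866%.
21.866% exceeds the 20% threshold by 1.866 percentage points.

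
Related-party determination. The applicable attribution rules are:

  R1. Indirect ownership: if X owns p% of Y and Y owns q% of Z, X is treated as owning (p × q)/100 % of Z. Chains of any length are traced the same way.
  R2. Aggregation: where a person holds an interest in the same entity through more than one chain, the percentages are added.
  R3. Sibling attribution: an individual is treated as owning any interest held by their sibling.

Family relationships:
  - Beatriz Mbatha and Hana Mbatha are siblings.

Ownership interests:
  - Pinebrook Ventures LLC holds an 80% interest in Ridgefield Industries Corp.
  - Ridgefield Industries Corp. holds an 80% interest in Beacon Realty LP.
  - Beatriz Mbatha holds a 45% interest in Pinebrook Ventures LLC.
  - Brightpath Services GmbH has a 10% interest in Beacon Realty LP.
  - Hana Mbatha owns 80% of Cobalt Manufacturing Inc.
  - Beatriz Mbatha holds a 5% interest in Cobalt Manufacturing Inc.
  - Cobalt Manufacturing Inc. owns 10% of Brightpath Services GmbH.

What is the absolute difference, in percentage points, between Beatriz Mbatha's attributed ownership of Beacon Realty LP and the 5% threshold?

24.65

By sibling attribution (R3), Beatriz Mbatha is treated as also owning Hana Mbatha's interest in Cobalt Manufacturing Inc, giving 5% + 80% = 85%.
Chain via Cobalt Manufacturing Inc. → Brightpath Services GmbH (R1): 85% × 10% × 10% = 0.85% of Beacon Realty LP.
Chain via Pinebrook Ventures LLC → Ridgefield Industries Corp. (R1): 45% × 80% × 80% = 28.8% of Beacon Realty LP.
Aggregating (R2): 0.85% + 28.8% = 29.65%.
29.65% exceeds the 5% threshold by 24.65 percentage points.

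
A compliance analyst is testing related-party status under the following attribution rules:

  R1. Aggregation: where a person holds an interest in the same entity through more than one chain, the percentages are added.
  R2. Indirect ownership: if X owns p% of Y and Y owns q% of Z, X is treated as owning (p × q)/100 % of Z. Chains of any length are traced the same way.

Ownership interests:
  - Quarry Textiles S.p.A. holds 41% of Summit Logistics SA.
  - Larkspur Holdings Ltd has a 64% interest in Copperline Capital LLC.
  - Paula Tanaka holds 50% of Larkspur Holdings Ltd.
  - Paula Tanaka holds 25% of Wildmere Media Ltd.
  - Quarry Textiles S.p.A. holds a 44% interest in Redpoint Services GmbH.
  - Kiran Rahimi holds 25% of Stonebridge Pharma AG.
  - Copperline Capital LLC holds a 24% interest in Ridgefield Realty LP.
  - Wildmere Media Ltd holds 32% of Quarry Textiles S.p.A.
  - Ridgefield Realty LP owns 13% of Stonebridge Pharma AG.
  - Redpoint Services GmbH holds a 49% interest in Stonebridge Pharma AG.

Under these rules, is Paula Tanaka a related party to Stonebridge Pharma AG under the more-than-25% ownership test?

Chain via Wildmere Media Ltd → Quarry Textiles S.p.A. → Redpoint Services GmbH (R2): 25% × 32% × 44% × 49% = 1.7248% of Stonebridge Pharma AG.
Chain via Larkspur Holdings Ltd → Copperline Capital LLC → Ridgefield Realty LP (R2): 50% × 64% × 24% × 13% = 0.9984% of Stonebridge Pharma AG.
Aggregating (R1): 1.7248% + 0.9984% = 2.7232%.
2.7232% does not exceed the 25% threshold, so Paula is not a related party to Stonebridge Pharma AG.

No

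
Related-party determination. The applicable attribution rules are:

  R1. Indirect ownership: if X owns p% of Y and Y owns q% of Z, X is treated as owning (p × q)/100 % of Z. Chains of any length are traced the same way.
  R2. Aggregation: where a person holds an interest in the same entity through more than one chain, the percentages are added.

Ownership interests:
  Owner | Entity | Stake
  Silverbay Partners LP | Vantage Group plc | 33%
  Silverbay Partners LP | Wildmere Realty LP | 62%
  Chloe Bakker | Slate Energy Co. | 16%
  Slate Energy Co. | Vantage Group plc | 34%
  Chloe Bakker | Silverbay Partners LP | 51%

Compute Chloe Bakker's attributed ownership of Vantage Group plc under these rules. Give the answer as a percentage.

Chain via Silverbay Partners LP (R1): 51% × 33% = 16.83% of Vantage Group plc.
Chain via Slate Energy Co. (R1): 16% × 34% = 5.44% of Vantage Group plc.
Aggregating (R2): 16.83% + 5.44% = 22.27%.

22.27%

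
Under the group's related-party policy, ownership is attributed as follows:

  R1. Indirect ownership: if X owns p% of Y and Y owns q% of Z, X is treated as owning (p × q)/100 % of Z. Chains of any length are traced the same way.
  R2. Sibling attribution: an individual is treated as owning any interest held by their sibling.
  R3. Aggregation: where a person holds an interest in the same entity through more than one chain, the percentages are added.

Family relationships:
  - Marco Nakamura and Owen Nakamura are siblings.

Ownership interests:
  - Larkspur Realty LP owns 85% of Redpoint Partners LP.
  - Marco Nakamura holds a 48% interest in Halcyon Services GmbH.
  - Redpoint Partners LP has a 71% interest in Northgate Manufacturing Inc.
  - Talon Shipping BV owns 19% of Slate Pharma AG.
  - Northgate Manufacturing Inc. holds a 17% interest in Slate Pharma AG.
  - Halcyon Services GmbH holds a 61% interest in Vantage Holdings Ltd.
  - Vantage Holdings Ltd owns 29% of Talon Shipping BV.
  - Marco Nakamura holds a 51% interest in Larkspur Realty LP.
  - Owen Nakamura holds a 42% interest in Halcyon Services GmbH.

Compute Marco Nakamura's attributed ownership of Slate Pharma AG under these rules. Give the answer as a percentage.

By sibling attribution (R2), Marco Nakamura is treated as also owning Owen Nakamura's interest in Halcyon Services GmbH, giving 48% + 42% = 90%.
Chain via Larkspur Realty LP → Redpoint Partners LP → Northgate Manufacturing Inc. (R1): 51% × 85% × 71% × 17% = 5.232345% of Slate Pharma AG.
Chain via Halcyon Services GmbH → Vantage Holdings Ltd → Talon Shipping BV (R1): 90% × 61% × 29% × 19% = 3.02499% of Slate Pharma AG.
Aggregating (R3): 5.232345% + 3.02499% = 8.257335%.

8.257335%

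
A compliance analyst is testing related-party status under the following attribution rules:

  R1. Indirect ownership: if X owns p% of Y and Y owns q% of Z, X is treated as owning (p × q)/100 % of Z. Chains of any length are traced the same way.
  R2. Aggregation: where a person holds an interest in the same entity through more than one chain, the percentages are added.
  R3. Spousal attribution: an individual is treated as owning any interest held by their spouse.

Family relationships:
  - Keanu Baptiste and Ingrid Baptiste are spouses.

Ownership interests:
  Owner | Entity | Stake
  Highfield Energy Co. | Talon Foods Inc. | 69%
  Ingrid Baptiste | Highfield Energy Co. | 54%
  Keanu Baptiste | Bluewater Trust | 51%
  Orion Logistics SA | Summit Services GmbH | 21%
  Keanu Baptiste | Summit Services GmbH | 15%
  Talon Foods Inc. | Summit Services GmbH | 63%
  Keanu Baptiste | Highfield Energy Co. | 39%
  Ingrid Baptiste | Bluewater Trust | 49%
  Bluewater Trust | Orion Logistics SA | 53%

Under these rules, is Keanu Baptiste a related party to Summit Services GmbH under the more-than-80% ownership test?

No

By spousal attribution (R3), Keanu Baptiste is treated as also owning Ingrid Baptiste's interest in Highfield Energy Co, giving 39% + 54% = 93%.
By spousal attribution (R3), Keanu Baptiste is treated as also owning Ingrid Baptiste's interest in Bluewater Trust, giving 51% + 49% = 100%.
Chain via Highfield Energy Co. → Talon Foods Inc. (R1): 93% × 69% × 63% = 40.4271% of Summit Services GmbH.
Chain via Bluewater Trust → Orion Logistics SA (R1): 100% × 53% × 21% = 11.13% of Summit Services GmbH.
Direct interest in Summit Services GmbH: 15%.
Aggregating (R2): 40.4271% + 11.13% + 15% = 66.5571%.
66.5571% does not exceed the 80% threshold, so Keanu is not a related party to Summit Services GmbH.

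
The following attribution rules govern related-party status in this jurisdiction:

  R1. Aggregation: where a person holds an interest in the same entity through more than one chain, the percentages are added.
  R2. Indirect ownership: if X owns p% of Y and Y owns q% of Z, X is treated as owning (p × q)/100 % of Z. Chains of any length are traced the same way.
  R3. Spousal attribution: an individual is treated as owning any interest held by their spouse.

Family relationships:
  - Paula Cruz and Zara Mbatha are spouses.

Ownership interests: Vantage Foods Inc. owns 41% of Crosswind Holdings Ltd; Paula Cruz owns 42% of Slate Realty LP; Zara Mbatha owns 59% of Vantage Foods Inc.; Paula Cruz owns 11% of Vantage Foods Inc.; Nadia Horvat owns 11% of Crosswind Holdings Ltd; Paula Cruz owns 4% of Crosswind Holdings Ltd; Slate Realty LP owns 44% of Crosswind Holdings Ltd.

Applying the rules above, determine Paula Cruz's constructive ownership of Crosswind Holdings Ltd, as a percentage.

51.18%

By spousal attribution (R3), Paula Cruz is treated as also owning Zara Mbatha's interest in Vantage Foods Inc, giving 11% + 59% = 70%.
Chain via Slate Realty LP (R2): 42% × 44% = 18.48% of Crosswind Holdings Ltd.
Chain via Vantage Foods Inc. (R2): 70% × 41% = 28.7% of Crosswind Holdings Ltd.
Direct interest in Crosswind Holdings Ltd: 4%.
Aggregating (R1): 18.48% + 28.7% + 4% = 51.18%.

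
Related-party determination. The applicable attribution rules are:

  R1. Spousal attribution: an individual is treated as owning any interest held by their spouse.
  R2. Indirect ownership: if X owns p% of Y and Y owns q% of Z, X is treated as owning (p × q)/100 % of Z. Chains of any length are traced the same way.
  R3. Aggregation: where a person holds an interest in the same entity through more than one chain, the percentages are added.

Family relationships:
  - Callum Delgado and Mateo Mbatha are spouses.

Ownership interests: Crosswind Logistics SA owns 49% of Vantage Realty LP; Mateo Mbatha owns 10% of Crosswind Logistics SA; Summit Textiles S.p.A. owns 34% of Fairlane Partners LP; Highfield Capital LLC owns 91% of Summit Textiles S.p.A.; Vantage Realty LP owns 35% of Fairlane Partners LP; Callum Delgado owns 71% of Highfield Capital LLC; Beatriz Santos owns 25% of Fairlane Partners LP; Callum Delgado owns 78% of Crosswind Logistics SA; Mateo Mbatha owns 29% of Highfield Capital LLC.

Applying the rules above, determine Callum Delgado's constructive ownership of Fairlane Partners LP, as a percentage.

46.032%

By spousal attribution (R1), Callum Delgado is treated as also owning Mateo Mbatha's interest in Crosswind Logistics SA, giving 78% + 10% = 88%.
By spousal attribution (R1), Callum Delgado is treated as also owning Mateo Mbatha's interest in Highfield Capital LLC, giving 71% + 29% = 100%.
Chain via Crosswind Logistics SA → Vantage Realty LP (R2): 88% × 49% × 35% = 15.092% of Fairlane Partners LP.
Chain via Highfield Capital LLC → Summit Textiles S.p.A. (R2): 100% × 91% × 34% = 30.94% of Fairlane Partners LP.
Aggregating (R3): 15.092% + 30.94% = 46.032%.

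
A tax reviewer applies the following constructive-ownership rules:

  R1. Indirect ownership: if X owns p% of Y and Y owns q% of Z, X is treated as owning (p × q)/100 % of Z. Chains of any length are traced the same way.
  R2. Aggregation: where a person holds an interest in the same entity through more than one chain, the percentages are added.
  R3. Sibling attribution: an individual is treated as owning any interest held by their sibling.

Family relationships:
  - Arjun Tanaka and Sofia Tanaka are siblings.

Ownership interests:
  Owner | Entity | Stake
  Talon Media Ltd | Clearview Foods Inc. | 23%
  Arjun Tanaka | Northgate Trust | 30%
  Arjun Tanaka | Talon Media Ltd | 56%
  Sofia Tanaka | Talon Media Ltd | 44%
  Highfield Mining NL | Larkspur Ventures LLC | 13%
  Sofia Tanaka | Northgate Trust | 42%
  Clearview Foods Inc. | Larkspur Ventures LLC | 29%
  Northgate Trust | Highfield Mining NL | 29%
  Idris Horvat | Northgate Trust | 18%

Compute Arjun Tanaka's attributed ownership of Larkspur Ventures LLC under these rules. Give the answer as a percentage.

By sibling attribution (R3), Arjun Tanaka is treated as also owning Sofia Tanaka's interest in Northgate Trust, giving 30% + 42% = 72%.
By sibling attribution (R3), Arjun Tanaka is treated as also owning Sofia Tanaka's interest in Talon Media Ltd, giving 56% + 44% = 100%.
Chain via Northgate Trust → Highfield Mining NL (R1): 72% × 29% × 13% = 2.7144% of Larkspur Ventures LLC.
Chain via Talon Media Ltd → Clearview Foods Inc. (R1): 100% × 23% × 29% = 6.67% of Larkspur Ventures LLC.
Aggregating (R2): 2.7144% + 6.67% = 9.3844%.

9.3844%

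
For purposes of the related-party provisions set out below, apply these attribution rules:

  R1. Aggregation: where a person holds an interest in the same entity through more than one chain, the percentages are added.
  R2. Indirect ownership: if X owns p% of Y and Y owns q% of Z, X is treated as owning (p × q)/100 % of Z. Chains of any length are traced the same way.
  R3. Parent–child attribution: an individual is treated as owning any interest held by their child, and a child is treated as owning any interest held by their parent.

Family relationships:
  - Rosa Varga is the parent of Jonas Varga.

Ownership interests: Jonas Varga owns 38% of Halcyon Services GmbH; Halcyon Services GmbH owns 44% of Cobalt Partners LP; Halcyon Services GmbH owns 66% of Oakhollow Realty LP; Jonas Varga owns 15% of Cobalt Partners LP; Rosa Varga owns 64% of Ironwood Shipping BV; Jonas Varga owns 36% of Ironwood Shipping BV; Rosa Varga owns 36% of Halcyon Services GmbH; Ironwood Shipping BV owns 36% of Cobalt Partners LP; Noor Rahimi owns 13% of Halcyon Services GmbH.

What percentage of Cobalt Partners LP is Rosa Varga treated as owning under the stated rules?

By parent–child attribution (R3), Rosa Varga is treated as also owning Jonas Varga's interest in Halcyon Services GmbH, giving 36% + 38% = 74%.
By parent–child attribution (R3), Rosa Varga is treated as also owning Jonas Varga's interest in Ironwood Shipping BV, giving 64% + 36% = 100%.
By parent–child attribution (R3), Rosa Varga is treated as owning Jonas Varga's 15% interest in Cobalt Partners LP.
Chain via Halcyon Services GmbH (R2): 74% × 44% = 32.56% of Cobalt Partners LP.
Chain via Ironwood Shipping BV (R2): 100% × 36% = 36% of Cobalt Partners LP.
Direct interest in Cobalt Partners LP: 15%.
Aggregating (R1): 32.56% + 36% + 15% = 83.56%.

83.56%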